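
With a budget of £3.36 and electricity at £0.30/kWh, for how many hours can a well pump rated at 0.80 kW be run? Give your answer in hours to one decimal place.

Energy available = £3.36 ÷ £0.30/kWh = 11.2 kWh
Hours = 11.2 kWh ÷ 0.8 kW = 14.0 h

14.0 h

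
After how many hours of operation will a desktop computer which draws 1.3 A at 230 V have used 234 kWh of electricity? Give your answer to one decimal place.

782.6 h

Power = 1.3 A × 230 V = 299 W = 0.299 kW
Hours = 234 kWh ÷ 0.299 kW = 782.6 h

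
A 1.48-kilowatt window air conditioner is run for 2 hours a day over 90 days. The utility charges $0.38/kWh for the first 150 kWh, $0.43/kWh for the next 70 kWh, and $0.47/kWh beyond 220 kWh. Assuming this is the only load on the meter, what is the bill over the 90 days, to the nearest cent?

Runtime = 2 h/day × 90 days = 180 h
Energy = 1.48 kW × 180 h = 266.4 kWh
Tier 1 (0–150 kWh): 150 × $0.38 = $57
Tier 2 (150–220 kWh): 70 × $0.43 = $30.1
Above 220 kWh: 46.4 × $0.47 = $21.808
Bill = $108.91

$108.91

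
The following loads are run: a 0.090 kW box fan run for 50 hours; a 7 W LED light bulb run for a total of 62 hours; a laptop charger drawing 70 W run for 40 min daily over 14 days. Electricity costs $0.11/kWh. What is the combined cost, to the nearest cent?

$0.61

box fan: 0.09 kW × 50 h = 4.5 kWh
LED light bulb: 0.007 kW × 62 h = 0.434 kWh
laptop charger: Runtime = 40 min × 14 = 560 min = 9.333333… h
laptop charger: 0.07 kW × 9.333333… h = 0.653333… kWh
Total energy = 5.587333… kWh
Cost = 5.587333… × $0.11 = $0.61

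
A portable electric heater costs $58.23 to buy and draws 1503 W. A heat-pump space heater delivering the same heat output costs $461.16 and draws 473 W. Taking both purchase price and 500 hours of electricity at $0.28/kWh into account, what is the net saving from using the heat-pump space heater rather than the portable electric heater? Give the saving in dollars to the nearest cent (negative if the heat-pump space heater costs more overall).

portable electric heater: $58.23 + (1503/1000) kW × 500 h × $0.28 = $58.23 + $210.42 = $268.65
heat-pump space heater: $461.16 + (473/1000) kW × 500 h × $0.28 = $461.16 + $66.22 = $527.38
Saving = $268.65 − $527.38 = −$258.73

-$258.73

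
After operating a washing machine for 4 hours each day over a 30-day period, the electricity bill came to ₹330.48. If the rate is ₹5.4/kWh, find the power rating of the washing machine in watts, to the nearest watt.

Energy = ₹330.48 ÷ ₹5.4/kWh = 61.2 kWh
Runtime = 4 h/day × 30 days = 120 h
Power = 61.2 kWh ÷ 120 h = 0.51 kW = 510 W

510 W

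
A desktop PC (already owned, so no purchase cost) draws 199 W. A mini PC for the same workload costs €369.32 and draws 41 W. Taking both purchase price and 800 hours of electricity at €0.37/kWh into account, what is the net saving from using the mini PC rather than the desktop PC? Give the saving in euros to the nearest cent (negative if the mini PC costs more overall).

-€322.55

desktop PC: €0.00 + (199/1000) kW × 800 h × €0.37 = €0.00 + €58.904 = €58.904
mini PC: €369.32 + (41/1000) kW × 800 h × €0.37 = €369.32 + €12.136 = €381.456
Saving = €58.904 − €381.456 = −€322.552 → -€322.55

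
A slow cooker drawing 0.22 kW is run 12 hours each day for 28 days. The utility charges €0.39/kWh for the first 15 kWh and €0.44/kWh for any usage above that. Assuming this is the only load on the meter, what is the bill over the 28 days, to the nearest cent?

Runtime = 12 h/day × 28 days = 336 h
Energy = 0.22 kW × 336 h = 73.92 kWh
Tier 1 (0–15 kWh): 15 × €0.39 = €5.85
Above 15 kWh: 58.92 × €0.44 = €25.9248
Bill = €31.77

€31.77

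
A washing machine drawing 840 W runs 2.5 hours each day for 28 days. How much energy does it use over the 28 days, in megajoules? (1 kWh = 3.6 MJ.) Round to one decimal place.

Runtime = 2.5 h/day × 28 days = 70 h
Energy = 0.84 kW × 70 h = 58.8 kWh
= 58.8 × 3.6 MJ = 211.7 MJ

211.7 MJ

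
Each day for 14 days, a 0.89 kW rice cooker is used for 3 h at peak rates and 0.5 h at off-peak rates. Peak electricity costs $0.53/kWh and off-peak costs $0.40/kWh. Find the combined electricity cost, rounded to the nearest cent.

$22.30

Peak energy = 0.89 kW × 3 h × 14 = 37.38 kWh
Off-peak energy = 0.89 kW × 0.5 h × 14 = 6.23 kWh
Cost = 37.38 × $0.53 + 6.23 × $0.40 = $19.8114 + $2.492 = $22.30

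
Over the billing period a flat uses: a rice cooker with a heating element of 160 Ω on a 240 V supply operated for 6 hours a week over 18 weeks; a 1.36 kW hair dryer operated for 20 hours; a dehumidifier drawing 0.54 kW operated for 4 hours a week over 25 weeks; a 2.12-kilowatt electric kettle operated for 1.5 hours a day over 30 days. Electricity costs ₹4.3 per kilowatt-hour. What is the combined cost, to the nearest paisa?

rice cooker: Power = V²/R = 240²/160 = 360 W = 0.36 kW
rice cooker: Runtime = 6 h/week × 18 weeks = 108 h
rice cooker: 0.36 kW × 108 h = 38.88 kWh
hair dryer: 1.36 kW × 20 h = 27.2 kWh
dehumidifier: Runtime = 4 h/week × 25 weeks = 100 h
dehumidifier: 0.54 kW × 100 h = 54 kWh
electric kettle: Runtime = 1.5 h/day × 30 days = 45 h
electric kettle: 2.12 kW × 45 h = 95.4 kWh
Total energy = 215.48 kWh
Cost = 215.48 × ₹4.3 = ₹926.56

₹926.56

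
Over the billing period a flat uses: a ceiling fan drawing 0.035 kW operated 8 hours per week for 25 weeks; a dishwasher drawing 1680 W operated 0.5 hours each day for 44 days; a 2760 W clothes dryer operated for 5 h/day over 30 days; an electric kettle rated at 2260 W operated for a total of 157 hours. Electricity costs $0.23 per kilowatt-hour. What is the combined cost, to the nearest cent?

ceiling fan: Runtime = 8 h/week × 25 weeks = 200 h
ceiling fan: 0.035 kW × 200 h = 7 kWh
dishwasher: Runtime = 0.5 h/day × 44 days = 22 h
dishwasher: 1.68 kW × 22 h = 36.96 kWh
clothes dryer: Runtime = 5 h/day × 30 days = 150 h
clothes dryer: 2.76 kW × 150 h = 414 kWh
electric kettle: 2.26 kW × 157 h = 354.82 kWh
Total energy = 812.78 kWh
Cost = 812.78 × $0.23 = $186.94

$186.94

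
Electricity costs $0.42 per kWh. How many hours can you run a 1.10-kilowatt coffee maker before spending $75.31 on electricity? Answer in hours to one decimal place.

Energy available = $75.31 ÷ $0.42/kWh = 179.3095 kWh
Hours = 179.3095 kWh ÷ 1.1 kW = 163.0 h

163.0 h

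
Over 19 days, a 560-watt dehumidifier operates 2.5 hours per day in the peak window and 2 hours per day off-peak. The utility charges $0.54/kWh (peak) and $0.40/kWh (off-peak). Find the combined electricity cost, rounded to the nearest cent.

$22.88

Peak energy = 0.56 kW × 2.5 h × 19 = 26.6 kWh
Off-peak energy = 0.56 kW × 2 h × 19 = 21.28 kWh
Cost = 26.6 × $0.54 + 21.28 × $0.40 = $14.364 + $8.512 = $22.88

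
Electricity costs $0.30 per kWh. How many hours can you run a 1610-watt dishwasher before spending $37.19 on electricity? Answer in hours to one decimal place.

Energy available = $37.19 ÷ $0.30/kWh = 123.9667 kWh
Hours = 123.9667 kWh ÷ 1.61 kW = 77.0 h

77.0 h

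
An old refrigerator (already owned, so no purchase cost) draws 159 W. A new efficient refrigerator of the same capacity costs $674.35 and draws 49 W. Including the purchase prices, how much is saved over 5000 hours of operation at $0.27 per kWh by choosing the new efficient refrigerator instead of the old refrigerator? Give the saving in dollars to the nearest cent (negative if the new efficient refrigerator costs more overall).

old refrigerator: $0.00 + (159/1000) kW × 5000 h × $0.27 = $0.00 + $214.65 = $214.65
new efficient refrigerator: $674.35 + (49/1000) kW × 5000 h × $0.27 = $674.35 + $66.15 = $740.5
Saving = $214.65 − $740.5 = −$525.85

-$525.85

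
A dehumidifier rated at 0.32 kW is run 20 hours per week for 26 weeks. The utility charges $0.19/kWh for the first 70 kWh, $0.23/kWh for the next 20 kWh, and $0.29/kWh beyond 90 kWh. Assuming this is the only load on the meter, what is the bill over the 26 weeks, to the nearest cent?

Runtime = 20 h/week × 26 weeks = 520 h
Energy = 0.32 kW × 520 h = 166.4 kWh
Tier 1 (0–70 kWh): 70 × $0.19 = $13.3
Tier 2 (70–90 kWh): 20 × $0.23 = $4.6
Above 90 kWh: 76.4 × $0.29 = $22.156
Bill = $40.06

$40.06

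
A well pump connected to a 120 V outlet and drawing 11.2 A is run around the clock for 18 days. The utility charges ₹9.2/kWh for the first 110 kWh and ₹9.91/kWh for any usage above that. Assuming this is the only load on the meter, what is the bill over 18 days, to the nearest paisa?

Power = 11.2 A × 120 V = 1344 W = 1.344 kW
Runtime = 24 h × 18 = 432 h
Energy = 1.344 kW × 432 h = 580.608 kWh
Tier 1 (0–110 kWh): 110 × ₹9.2 = ₹1012
Above 110 kWh: 470.608 × ₹9.91 = ₹4663.72528
Bill = ₹5675.73

₹5675.73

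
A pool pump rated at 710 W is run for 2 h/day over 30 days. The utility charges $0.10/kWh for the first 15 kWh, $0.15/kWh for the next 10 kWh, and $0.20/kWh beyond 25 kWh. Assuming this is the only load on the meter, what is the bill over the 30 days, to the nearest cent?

$6.52

Runtime = 2 h/day × 30 days = 60 h
Energy = 0.71 kW × 60 h = 42.6 kWh
Tier 1 (0–15 kWh): 15 × $0.10 = $1.5
Tier 2 (15–25 kWh): 10 × $0.15 = $1.5
Above 25 kWh: 17.6 × $0.20 = $3.52
Bill = $6.52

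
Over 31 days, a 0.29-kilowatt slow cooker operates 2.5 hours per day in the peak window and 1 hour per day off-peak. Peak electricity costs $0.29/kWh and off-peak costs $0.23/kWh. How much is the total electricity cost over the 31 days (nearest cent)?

Peak energy = 0.29 kW × 2.5 h × 31 = 22.475 kWh
Off-peak energy = 0.29 kW × 1 h × 31 = 8.99 kWh
Cost = 22.475 × $0.29 + 8.99 × $0.23 = $6.51775 + $2.0677 = $8.59

$8.59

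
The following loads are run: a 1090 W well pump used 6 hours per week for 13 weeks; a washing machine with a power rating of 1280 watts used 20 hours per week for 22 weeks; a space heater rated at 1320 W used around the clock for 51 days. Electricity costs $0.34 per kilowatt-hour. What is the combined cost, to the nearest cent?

well pump: Runtime = 6 h/week × 13 weeks = 78 h
well pump: 1.09 kW × 78 h = 85.02 kWh
washing machine: Runtime = 20 h/week × 22 weeks = 440 h
washing machine: 1.28 kW × 440 h = 563.2 kWh
space heater: Runtime = 24 h × 51 = 1224 h
space heater: 1.32 kW × 1224 h = 1615.68 kWh
Total energy = 2263.9 kWh
Cost = 2263.9 × $0.34 = $769.73

$769.73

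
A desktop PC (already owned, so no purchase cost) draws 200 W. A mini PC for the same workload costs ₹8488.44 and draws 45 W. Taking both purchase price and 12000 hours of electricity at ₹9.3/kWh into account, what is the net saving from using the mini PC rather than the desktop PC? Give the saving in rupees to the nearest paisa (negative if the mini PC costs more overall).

₹8809.56

desktop PC: ₹0.00 + (200/1000) kW × 12000 h × ₹9.3 = ₹0.00 + ₹22320 = ₹22320
mini PC: ₹8488.44 + (45/1000) kW × 12000 h × ₹9.3 = ₹8488.44 + ₹5022 = ₹13510.44
Saving = ₹22320 − ₹13510.44 = ₹8809.56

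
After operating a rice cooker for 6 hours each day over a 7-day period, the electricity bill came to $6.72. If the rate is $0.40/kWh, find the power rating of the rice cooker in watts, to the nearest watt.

400 W

Energy = $6.72 ÷ $0.40/kWh = 16.8 kWh
Runtime = 6 h/day × 7 days = 42 h
Power = 16.8 kWh ÷ 42 h = 0.4 kW = 400 W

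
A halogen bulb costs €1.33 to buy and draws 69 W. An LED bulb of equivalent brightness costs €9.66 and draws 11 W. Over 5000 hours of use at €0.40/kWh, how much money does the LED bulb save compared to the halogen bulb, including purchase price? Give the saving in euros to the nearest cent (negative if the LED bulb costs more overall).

halogen bulb: €1.33 + (69/1000) kW × 5000 h × €0.40 = €1.33 + €138 = €139.33
LED bulb: €9.66 + (11/1000) kW × 5000 h × €0.40 = €9.66 + €22 = €31.66
Saving = €139.33 − €31.66 = €107.67

€107.67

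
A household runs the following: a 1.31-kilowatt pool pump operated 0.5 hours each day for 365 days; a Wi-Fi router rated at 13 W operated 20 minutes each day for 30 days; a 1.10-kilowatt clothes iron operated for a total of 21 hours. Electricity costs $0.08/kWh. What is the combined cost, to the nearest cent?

pool pump: Runtime = 0.5 h/day × 365 days = 182.5 h
pool pump: 1.31 kW × 182.5 h = 239.075 kWh
Wi-Fi router: Runtime = 20 min × 30 = 600 min = 10 h
Wi-Fi router: 0.013 kW × 10 h = 0.13 kWh
clothes iron: 1.1 kW × 21 h = 23.1 kWh
Total energy = 262.305 kWh
Cost = 262.305 × $0.08 = $20.98

$20.98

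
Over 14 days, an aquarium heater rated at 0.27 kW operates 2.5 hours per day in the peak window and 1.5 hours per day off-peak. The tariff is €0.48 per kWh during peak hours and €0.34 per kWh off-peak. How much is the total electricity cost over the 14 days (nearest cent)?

Peak energy = 0.27 kW × 2.5 h × 14 = 9.45 kWh
Off-peak energy = 0.27 kW × 1.5 h × 14 = 5.67 kWh
Cost = 9.45 × €0.48 + 5.67 × €0.34 = €4.536 + €1.9278 = €6.46

€6.46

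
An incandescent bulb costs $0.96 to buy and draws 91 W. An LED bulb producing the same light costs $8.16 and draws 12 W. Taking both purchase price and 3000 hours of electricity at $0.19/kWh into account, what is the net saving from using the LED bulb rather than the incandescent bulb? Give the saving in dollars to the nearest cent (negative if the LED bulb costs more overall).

$37.83

incandescent bulb: $0.96 + (91/1000) kW × 3000 h × $0.19 = $0.96 + $51.87 = $52.83
LED bulb: $8.16 + (12/1000) kW × 3000 h × $0.19 = $8.16 + $6.84 = $15
Saving = $52.83 − $15 = $37.83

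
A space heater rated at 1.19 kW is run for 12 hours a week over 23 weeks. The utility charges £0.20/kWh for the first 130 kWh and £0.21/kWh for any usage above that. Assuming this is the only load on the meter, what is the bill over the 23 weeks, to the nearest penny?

Runtime = 12 h/week × 23 weeks = 276 h
Energy = 1.19 kW × 276 h = 328.44 kWh
Tier 1 (0–130 kWh): 130 × £0.20 = £26
Above 130 kWh: 198.44 × £0.21 = £41.6724
Bill = £67.67

£67.67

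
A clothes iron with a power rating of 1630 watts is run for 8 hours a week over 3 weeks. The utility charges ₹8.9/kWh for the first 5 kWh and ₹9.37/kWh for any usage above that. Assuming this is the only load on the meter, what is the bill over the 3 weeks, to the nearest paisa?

₹364.20

Runtime = 8 h/week × 3 weeks = 24 h
Energy = 1.63 kW × 24 h = 39.12 kWh
Tier 1 (0–5 kWh): 5 × ₹8.9 = ₹44.5
Above 5 kWh: 34.12 × ₹9.37 = ₹319.7044
Bill = ₹364.20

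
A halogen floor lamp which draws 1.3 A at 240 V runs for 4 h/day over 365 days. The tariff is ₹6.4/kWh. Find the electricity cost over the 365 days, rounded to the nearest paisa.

₹2915.33

Power = 1.3 A × 240 V = 312 W = 0.312 kW
Runtime = 4 h/day × 365 days = 1460 h
Energy = 0.312 kW × 1460 h = 455.52 kWh
Cost = 455.52 kWh × ₹6.4/kWh = ₹2915.33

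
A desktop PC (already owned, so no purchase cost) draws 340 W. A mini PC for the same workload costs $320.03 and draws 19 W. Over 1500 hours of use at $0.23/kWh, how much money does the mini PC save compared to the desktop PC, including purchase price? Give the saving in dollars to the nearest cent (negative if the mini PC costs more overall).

-$209.29

desktop PC: $0.00 + (340/1000) kW × 1500 h × $0.23 = $0.00 + $117.3 = $117.3
mini PC: $320.03 + (19/1000) kW × 1500 h × $0.23 = $320.03 + $6.555 = $326.585
Saving = $117.3 − $326.585 = −$209.285 → -$209.29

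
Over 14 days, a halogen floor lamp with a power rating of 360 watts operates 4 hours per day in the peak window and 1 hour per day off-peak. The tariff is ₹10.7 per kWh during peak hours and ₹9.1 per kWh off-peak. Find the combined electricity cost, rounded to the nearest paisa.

Peak energy = 0.36 kW × 4 h × 14 = 20.16 kWh
Off-peak energy = 0.36 kW × 1 h × 14 = 5.04 kWh
Cost = 20.16 × ₹10.7 + 5.04 × ₹9.1 = ₹215.712 + ₹45.864 = ₹261.58

₹261.58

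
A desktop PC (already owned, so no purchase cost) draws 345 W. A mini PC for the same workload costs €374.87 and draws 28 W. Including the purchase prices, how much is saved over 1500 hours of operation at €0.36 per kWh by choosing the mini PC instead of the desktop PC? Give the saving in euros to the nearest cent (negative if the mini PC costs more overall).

desktop PC: €0.00 + (345/1000) kW × 1500 h × €0.36 = €0.00 + €186.3 = €186.3
mini PC: €374.87 + (28/1000) kW × 1500 h × €0.36 = €374.87 + €15.12 = €389.99
Saving = €186.3 − €389.99 = −€203.69

-€203.69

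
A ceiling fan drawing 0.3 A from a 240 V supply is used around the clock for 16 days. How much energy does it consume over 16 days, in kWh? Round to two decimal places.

27.65 kWh

Power = 0.3 A × 240 V = 72 W = 0.072 kW
Runtime = 24 h × 16 = 384 h
Energy = 0.072 kW × 384 h = 27.648 kWh ≈ 27.65 kWh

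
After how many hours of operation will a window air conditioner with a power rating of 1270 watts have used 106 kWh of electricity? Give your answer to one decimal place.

83.5 h

Hours = 106 kWh ÷ 1.27 kW = 83.5 h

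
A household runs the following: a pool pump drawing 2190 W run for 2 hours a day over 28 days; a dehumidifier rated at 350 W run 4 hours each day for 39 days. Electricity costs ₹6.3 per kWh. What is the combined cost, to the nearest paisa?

pool pump: Runtime = 2 h/day × 28 days = 56 h
pool pump: 2.19 kW × 56 h = 122.64 kWh
dehumidifier: Runtime = 4 h/day × 39 days = 156 h
dehumidifier: 0.35 kW × 156 h = 54.6 kWh
Total energy = 177.24 kWh
Cost = 177.24 × ₹6.3 = ₹1116.61

₹1116.61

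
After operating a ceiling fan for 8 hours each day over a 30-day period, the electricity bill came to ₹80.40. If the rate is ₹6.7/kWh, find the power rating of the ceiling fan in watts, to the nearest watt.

Energy = ₹80.40 ÷ ₹6.7/kWh = 12 kWh
Runtime = 8 h/day × 30 days = 240 h
Power = 12 kWh ÷ 240 h = 0.05 kW = 50 W

50 W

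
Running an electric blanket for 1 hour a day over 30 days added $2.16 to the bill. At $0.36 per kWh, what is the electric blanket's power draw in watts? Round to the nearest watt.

200 W

Energy = $2.16 ÷ $0.36/kWh = 6 kWh
Runtime = 1 h/day × 30 days = 30 h
Power = 6 kWh ÷ 30 h = 0.2 kW = 200 W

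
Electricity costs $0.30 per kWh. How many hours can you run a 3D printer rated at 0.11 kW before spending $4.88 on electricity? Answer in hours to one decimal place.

Energy available = $4.88 ÷ $0.30/kWh = 16.2667 kWh
Hours = 16.2667 kWh ÷ 0.11 kW = 147.9 h

147.9 h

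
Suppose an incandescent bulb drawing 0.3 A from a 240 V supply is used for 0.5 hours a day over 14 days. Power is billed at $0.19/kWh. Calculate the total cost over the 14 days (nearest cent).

Power = 0.3 A × 240 V = 72 W = 0.072 kW
Runtime = 0.5 h/day × 14 days = 7 h
Energy = 0.072 kW × 7 h = 0.504 kWh
Cost = 0.504 kWh × $0.19/kWh = $0.10

$0.10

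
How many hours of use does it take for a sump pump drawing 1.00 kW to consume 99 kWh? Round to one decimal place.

Hours = 99 kWh ÷ 1 kW = 99.0 h

99.0 h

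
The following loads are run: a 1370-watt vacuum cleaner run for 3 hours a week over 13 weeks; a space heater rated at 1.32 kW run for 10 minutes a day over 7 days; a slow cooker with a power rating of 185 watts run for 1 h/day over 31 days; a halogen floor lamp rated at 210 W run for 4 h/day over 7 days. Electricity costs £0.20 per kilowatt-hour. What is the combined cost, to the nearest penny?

vacuum cleaner: Runtime = 3 h/week × 13 weeks = 39 h
vacuum cleaner: 1.37 kW × 39 h = 53.43 kWh
space heater: Runtime = 10 min × 7 = 70 min = 1.166666… h
space heater: 1.32 kW × 1.166666… h = 1.54 kWh
slow cooker: Runtime = 1 h/day × 31 days = 31 h
slow cooker: 0.185 kW × 31 h = 5.735 kWh
halogen floor lamp: Runtime = 4 h/day × 7 days = 28 h
halogen floor lamp: 0.21 kW × 28 h = 5.88 kWh
Total energy = 66.585 kWh
Cost = 66.585 × £0.20 = £13.32

£13.32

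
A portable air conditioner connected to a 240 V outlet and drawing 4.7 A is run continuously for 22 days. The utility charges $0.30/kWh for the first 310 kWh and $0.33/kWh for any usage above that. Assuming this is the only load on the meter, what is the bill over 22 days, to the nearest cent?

$187.24

Power = 4.7 A × 240 V = 1128 W = 1.128 kW
Runtime = 24 h × 22 = 528 h
Energy = 1.128 kW × 528 h = 595.584 kWh
Tier 1 (0–310 kWh): 310 × $0.30 = $93
Above 310 kWh: 285.584 × $0.33 = $94.24272
Bill = $187.24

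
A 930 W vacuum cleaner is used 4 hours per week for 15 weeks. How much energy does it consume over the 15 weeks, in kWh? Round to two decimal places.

Runtime = 4 h/week × 15 weeks = 60 h
Energy = 0.93 kW × 60 h = 55.8 kWh

55.80 kWh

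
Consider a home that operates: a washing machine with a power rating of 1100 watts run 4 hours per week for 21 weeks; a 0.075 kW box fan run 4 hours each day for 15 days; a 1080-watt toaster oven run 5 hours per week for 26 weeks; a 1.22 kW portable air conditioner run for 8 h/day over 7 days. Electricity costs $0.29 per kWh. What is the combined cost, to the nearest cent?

washing machine: Runtime = 4 h/week × 21 weeks = 84 h
washing machine: 1.1 kW × 84 h = 92.4 kWh
box fan: Runtime = 4 h/day × 15 days = 60 h
box fan: 0.075 kW × 60 h = 4.5 kWh
toaster oven: Runtime = 5 h/week × 26 weeks = 130 h
toaster oven: 1.08 kW × 130 h = 140.4 kWh
portable air conditioner: Runtime = 8 h/day × 7 days = 56 h
portable air conditioner: 1.22 kW × 56 h = 68.32 kWh
Total energy = 305.62 kWh
Cost = 305.62 × $0.29 = $88.63

$88.63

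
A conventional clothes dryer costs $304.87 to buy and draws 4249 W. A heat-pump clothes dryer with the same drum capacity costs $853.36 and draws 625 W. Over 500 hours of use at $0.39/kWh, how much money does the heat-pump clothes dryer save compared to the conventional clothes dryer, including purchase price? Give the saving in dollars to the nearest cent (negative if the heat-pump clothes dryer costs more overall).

conventional clothes dryer: $304.87 + (4249/1000) kW × 500 h × $0.39 = $304.87 + $828.555 = $1133.425
heat-pump clothes dryer: $853.36 + (625/1000) kW × 500 h × $0.39 = $853.36 + $121.875 = $975.235
Saving = $1133.425 − $975.235 = $158.19

$158.19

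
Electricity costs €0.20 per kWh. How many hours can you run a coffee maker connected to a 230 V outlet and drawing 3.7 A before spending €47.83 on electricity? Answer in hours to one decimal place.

281.0 h

Power = 3.7 A × 230 V = 851 W = 0.851 kW
Energy available = €47.83 ÷ €0.20/kWh = 239.15 kWh
Hours = 239.15 kWh ÷ 0.851 kW = 281.0 h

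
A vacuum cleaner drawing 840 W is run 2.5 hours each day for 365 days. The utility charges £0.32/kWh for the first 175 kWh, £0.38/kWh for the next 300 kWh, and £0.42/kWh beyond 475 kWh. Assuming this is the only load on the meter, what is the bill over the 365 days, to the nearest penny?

Runtime = 2.5 h/day × 365 days = 912.5 h
Energy = 0.84 kW × 912.5 h = 766.5 kWh
Tier 1 (0–175 kWh): 175 × £0.32 = £56
Tier 2 (175–475 kWh): 300 × £0.38 = £114
Above 475 kWh: 291.5 × £0.42 = £122.43
Bill = £292.43

£292.43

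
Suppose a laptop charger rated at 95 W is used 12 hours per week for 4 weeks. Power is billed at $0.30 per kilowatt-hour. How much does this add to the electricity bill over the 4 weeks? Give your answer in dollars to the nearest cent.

Runtime = 12 h/week × 4 weeks = 48 h
Energy = 0.095 kW × 48 h = 4.56 kWh
Cost = 4.56 kWh × $0.30/kWh = $1.37

$1.37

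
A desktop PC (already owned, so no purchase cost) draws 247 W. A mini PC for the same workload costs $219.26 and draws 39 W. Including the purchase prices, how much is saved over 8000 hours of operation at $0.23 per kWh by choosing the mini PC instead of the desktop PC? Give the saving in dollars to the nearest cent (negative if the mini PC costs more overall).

$163.46

desktop PC: $0.00 + (247/1000) kW × 8000 h × $0.23 = $0.00 + $454.48 = $454.48
mini PC: $219.26 + (39/1000) kW × 8000 h × $0.23 = $219.26 + $71.76 = $291.02
Saving = $454.48 − $291.02 = $163.46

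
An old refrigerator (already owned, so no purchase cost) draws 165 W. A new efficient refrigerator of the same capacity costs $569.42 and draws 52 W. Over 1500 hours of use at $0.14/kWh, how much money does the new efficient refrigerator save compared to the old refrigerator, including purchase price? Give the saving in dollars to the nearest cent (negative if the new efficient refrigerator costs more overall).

-$545.69

old refrigerator: $0.00 + (165/1000) kW × 1500 h × $0.14 = $0.00 + $34.65 = $34.65
new efficient refrigerator: $569.42 + (52/1000) kW × 1500 h × $0.14 = $569.42 + $10.92 = $580.34
Saving = $34.65 − $580.34 = −$545.69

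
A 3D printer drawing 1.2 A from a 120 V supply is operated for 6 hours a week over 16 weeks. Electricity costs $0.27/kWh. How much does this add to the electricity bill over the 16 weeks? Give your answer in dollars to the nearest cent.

Power = 1.2 A × 120 V = 144 W = 0.144 kW
Runtime = 6 h/week × 16 weeks = 96 h
Energy = 0.144 kW × 96 h = 13.824 kWh
Cost = 13.824 kWh × $0.27/kWh = $3.73

$3.73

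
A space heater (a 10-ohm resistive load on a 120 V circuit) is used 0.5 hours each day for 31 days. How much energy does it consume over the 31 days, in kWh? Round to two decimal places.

Power = V²/R = 120²/10 = 1440 W = 1.44 kW
Runtime = 0.5 h/day × 31 days = 15.5 h
Energy = 1.44 kW × 15.5 h = 22.32 kWh

22.32 kWh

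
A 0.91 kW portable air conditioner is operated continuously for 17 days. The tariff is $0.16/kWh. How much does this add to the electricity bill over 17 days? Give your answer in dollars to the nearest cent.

$59.40

Runtime = 24 h × 17 = 408 h
Energy = 0.91 kW × 408 h = 371.28 kWh
Cost = 371.28 kWh × $0.16/kWh = $59.40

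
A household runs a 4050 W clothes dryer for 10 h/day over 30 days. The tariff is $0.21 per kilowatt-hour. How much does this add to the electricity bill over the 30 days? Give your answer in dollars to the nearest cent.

$255.15

Runtime = 10 h/day × 30 days = 300 h
Energy = 4.05 kW × 300 h = 1215 kWh
Cost = 1215 kWh × $0.21/kWh = $255.15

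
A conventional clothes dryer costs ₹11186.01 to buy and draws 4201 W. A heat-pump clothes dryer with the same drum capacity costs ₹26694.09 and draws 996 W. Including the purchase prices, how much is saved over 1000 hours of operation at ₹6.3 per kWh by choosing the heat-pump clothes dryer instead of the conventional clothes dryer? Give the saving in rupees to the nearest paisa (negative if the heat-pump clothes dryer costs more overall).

conventional clothes dryer: ₹11186.01 + (4201/1000) kW × 1000 h × ₹6.3 = ₹11186.01 + ₹26466.3 = ₹37652.31
heat-pump clothes dryer: ₹26694.09 + (996/1000) kW × 1000 h × ₹6.3 = ₹26694.09 + ₹6274.8 = ₹32968.89
Saving = ₹37652.31 − ₹32968.89 = ₹4683.42

₹4683.42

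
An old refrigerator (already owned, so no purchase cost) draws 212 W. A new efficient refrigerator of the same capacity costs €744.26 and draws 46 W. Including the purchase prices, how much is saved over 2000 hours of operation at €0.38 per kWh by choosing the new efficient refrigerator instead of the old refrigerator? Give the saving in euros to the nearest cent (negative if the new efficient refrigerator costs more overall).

old refrigerator: €0.00 + (212/1000) kW × 2000 h × €0.38 = €0.00 + €161.12 = €161.12
new efficient refrigerator: €744.26 + (46/1000) kW × 2000 h × €0.38 = €744.26 + €34.96 = €779.22
Saving = €161.12 − €779.22 = −€618.1

-€618.10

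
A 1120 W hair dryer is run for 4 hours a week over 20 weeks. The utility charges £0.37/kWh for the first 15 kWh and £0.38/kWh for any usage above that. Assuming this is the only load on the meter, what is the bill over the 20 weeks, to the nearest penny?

£33.90

Runtime = 4 h/week × 20 weeks = 80 h
Energy = 1.12 kW × 80 h = 89.6 kWh
Tier 1 (0–15 kWh): 15 × £0.37 = £5.55
Above 15 kWh: 74.6 × £0.38 = £28.348
Bill = £33.90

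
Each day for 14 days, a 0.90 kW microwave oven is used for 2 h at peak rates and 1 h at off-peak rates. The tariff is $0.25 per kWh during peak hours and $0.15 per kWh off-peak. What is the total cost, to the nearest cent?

Peak energy = 0.9 kW × 2 h × 14 = 25.2 kWh
Off-peak energy = 0.9 kW × 1 h × 14 = 12.6 kWh
Cost = 25.2 × $0.25 + 12.6 × $0.15 = $6.3 + $1.89 = $8.19

$8.19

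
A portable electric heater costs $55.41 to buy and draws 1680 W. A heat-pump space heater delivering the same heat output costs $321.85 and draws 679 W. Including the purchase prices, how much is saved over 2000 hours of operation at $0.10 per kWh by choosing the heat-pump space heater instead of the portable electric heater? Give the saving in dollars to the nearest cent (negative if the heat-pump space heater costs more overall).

portable electric heater: $55.41 + (1680/1000) kW × 2000 h × $0.10 = $55.41 + $336 = $391.41
heat-pump space heater: $321.85 + (679/1000) kW × 2000 h × $0.10 = $321.85 + $135.8 = $457.65
Saving = $391.41 − $457.65 = −$66.24

-$66.24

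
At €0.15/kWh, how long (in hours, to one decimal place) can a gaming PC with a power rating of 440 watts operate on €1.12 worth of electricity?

Energy available = €1.12 ÷ €0.15/kWh = 7.4667 kWh
Hours = 7.4667 kWh ÷ 0.44 kW = 17.0 h

17.0 h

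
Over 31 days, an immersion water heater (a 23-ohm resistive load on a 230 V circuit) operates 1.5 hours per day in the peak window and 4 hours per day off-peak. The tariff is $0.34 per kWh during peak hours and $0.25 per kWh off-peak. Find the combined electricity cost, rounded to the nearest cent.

Power = V²/R = 230²/23 = 2300 W = 2.3 kW
Peak energy = 2.3 kW × 1.5 h × 31 = 106.95 kWh
Off-peak energy = 2.3 kW × 4 h × 31 = 285.2 kWh
Cost = 106.95 × $0.34 + 285.2 × $0.25 = $36.363 + $71.3 = $107.66

$107.66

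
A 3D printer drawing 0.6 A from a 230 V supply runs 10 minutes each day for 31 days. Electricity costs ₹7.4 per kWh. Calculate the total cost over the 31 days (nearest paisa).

₹5.28

Power = 0.6 A × 230 V = 138 W = 0.138 kW
Runtime = 10 min × 31 = 310 min = 5.166666… h
Energy = 0.138 kW × 5.166666… h = 0.713 kWh
Cost = 0.713 kWh × ₹7.4/kWh = ₹5.28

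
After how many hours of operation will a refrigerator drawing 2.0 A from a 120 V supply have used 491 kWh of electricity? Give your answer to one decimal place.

Power = 2.0 A × 120 V = 240 W = 0.24 kW
Hours = 491 kWh ÷ 0.24 kW = 2045.8 h

2045.8 h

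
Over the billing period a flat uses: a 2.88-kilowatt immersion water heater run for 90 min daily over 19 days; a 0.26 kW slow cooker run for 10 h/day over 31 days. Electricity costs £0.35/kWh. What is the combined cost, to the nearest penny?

£56.94

immersion water heater: Runtime = 90 min × 19 = 1710 min = 28.5 h
immersion water heater: 2.88 kW × 28.5 h = 82.08 kWh
slow cooker: Runtime = 10 h/day × 31 days = 310 h
slow cooker: 0.26 kW × 310 h = 80.6 kWh
Total energy = 162.68 kWh
Cost = 162.68 × £0.35 = £56.94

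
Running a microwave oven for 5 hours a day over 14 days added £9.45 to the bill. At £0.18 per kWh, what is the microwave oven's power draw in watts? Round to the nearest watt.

Energy = £9.45 ÷ £0.18/kWh = 52.5 kWh
Runtime = 5 h/day × 14 days = 70 h
Power = 52.5 kWh ÷ 70 h = 0.75 kW = 750 W

750 W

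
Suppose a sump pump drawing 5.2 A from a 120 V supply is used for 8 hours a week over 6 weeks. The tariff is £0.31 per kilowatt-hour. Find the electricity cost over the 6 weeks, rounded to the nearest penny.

£9.29

Power = 5.2 A × 120 V = 624 W = 0.624 kW
Runtime = 8 h/week × 6 weeks = 48 h
Energy = 0.624 kW × 48 h = 29.952 kWh
Cost = 29.952 kWh × £0.31/kWh = £9.29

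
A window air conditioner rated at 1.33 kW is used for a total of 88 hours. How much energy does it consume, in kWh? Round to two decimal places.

Energy = 1.33 kW × 88 h = 117.04 kWh

117.04 kWh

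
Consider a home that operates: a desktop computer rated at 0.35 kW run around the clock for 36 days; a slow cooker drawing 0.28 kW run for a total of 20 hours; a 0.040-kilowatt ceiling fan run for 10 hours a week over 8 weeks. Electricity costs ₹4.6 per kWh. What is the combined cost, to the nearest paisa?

desktop computer: Runtime = 24 h × 36 = 864 h
desktop computer: 0.35 kW × 864 h = 302.4 kWh
slow cooker: 0.28 kW × 20 h = 5.6 kWh
ceiling fan: Runtime = 10 h/week × 8 weeks = 80 h
ceiling fan: 0.04 kW × 80 h = 3.2 kWh
Total energy = 311.2 kWh
Cost = 311.2 × ₹4.6 = ₹1431.52

₹1431.52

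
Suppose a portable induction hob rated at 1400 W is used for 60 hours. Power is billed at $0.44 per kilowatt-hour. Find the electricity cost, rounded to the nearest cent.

$36.96

Energy = 1.4 kW × 60 h = 84 kWh
Cost = 84 kWh × $0.44/kWh = $36.96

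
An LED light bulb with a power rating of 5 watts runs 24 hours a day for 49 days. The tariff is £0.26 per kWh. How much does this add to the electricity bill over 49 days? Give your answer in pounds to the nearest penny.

£1.53

Runtime = 24 h × 49 = 1176 h
Energy = 0.005 kW × 1176 h = 5.88 kWh
Cost = 5.88 kWh × £0.26/kWh = £1.53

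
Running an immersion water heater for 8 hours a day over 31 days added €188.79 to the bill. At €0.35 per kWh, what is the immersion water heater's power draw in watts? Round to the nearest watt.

2175 W

Energy = €188.79 ÷ €0.35/kWh = 539.4 kWh
Runtime = 8 h/day × 31 days = 248 h
Power = 539.4 kWh ÷ 248 h = 2.175 kW = 2175 W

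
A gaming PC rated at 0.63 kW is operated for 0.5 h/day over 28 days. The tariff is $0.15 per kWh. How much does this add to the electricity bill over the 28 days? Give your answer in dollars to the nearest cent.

$1.32

Runtime = 0.5 h/day × 28 days = 14 h
Energy = 0.63 kW × 14 h = 8.82 kWh
Cost = 8.82 kWh × $0.15/kWh = $1.32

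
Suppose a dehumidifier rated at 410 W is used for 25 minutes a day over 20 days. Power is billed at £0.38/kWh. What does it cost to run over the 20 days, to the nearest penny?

Runtime = 25 min × 20 = 500 min = 8.333333… h
Energy = 0.41 kW × 8.333333… h = 3.416666… kWh
Cost = 3.416666… kWh × £0.38/kWh = £1.30

£1.30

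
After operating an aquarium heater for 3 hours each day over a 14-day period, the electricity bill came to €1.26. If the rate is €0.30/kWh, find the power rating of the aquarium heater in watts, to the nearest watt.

Energy = €1.26 ÷ €0.30/kWh = 4.2 kWh
Runtime = 3 h/day × 14 days = 42 h
Power = 4.2 kWh ÷ 42 h = 0.1 kW = 100 W

100 W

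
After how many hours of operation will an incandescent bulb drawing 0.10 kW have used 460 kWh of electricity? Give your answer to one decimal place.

4600.0 h

Hours = 460 kWh ÷ 0.1 kW = 4600.0 h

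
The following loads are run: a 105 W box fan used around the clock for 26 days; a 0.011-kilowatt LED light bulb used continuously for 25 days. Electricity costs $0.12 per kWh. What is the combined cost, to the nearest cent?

box fan: Runtime = 24 h × 26 = 624 h
box fan: 0.105 kW × 624 h = 65.52 kWh
LED light bulb: Runtime = 24 h × 25 = 600 h
LED light bulb: 0.011 kW × 600 h = 6.6 kWh
Total energy = 72.12 kWh
Cost = 72.12 × $0.12 = $8.65

$8.65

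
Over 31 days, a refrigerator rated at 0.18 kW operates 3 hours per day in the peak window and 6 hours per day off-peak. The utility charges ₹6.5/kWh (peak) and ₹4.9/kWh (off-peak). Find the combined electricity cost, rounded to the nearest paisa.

₹272.86

Peak energy = 0.18 kW × 3 h × 31 = 16.74 kWh
Off-peak energy = 0.18 kW × 6 h × 31 = 33.48 kWh
Cost = 16.74 × ₹6.5 + 33.48 × ₹4.9 = ₹108.81 + ₹164.052 = ₹272.86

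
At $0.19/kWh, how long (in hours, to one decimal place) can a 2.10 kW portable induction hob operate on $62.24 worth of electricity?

Energy available = $62.24 ÷ $0.19/kWh = 327.5789 kWh
Hours = 327.5789 kWh ÷ 2.1 kW = 156.0 h

156.0 h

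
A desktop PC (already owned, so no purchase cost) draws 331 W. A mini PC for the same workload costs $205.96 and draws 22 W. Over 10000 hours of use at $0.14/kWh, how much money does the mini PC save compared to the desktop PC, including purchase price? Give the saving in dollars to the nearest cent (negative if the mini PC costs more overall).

$226.64

desktop PC: $0.00 + (331/1000) kW × 10000 h × $0.14 = $0.00 + $463.4 = $463.4
mini PC: $205.96 + (22/1000) kW × 10000 h × $0.14 = $205.96 + $30.8 = $236.76
Saving = $463.4 − $236.76 = $226.64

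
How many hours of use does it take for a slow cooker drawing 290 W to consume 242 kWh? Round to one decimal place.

834.5 h

Hours = 242 kWh ÷ 0.29 kW = 834.5 h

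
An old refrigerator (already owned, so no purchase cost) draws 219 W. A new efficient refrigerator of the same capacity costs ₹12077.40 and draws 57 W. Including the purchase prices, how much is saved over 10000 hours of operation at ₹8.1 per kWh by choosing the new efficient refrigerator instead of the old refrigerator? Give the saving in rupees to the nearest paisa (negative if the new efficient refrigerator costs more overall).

old refrigerator: ₹0.00 + (219/1000) kW × 10000 h × ₹8.1 = ₹0.00 + ₹17739 = ₹17739
new efficient refrigerator: ₹12077.40 + (57/1000) kW × 10000 h × ₹8.1 = ₹12077.40 + ₹4617 = ₹16694.4
Saving = ₹17739 − ₹16694.4 = ₹1044.6

₹1044.60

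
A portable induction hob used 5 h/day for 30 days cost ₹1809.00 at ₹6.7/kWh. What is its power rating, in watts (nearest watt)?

Energy = ₹1809.00 ÷ ₹6.7/kWh = 270 kWh
Runtime = 5 h/day × 30 days = 150 h
Power = 270 kWh ÷ 150 h = 1.8 kW = 1800 W

1800 W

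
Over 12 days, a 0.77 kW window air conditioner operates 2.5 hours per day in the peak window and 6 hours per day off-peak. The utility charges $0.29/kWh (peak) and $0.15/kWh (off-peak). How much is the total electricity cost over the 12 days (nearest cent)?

$15.02

Peak energy = 0.77 kW × 2.5 h × 12 = 23.1 kWh
Off-peak energy = 0.77 kW × 6 h × 12 = 55.44 kWh
Cost = 23.1 × $0.29 + 55.44 × $0.15 = $6.699 + $8.316 = $15.02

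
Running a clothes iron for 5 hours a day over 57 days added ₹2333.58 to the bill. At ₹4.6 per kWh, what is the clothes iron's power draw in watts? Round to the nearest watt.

Energy = ₹2333.58 ÷ ₹4.6/kWh = 507.3 kWh
Runtime = 5 h/day × 57 days = 285 h
Power = 507.3 kWh ÷ 285 h = 1.78 kW = 1780 W

1780 W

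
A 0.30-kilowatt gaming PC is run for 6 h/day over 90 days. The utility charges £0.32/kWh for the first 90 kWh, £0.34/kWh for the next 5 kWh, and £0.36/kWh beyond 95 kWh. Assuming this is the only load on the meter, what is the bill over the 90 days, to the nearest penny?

Runtime = 6 h/day × 90 days = 540 h
Energy = 0.3 kW × 540 h = 162 kWh
Tier 1 (0–90 kWh): 90 × £0.32 = £28.8
Tier 2 (90–95 kWh): 5 × £0.34 = £1.7
Above 95 kWh: 67 × £0.36 = £24.12
Bill = £54.62

£54.62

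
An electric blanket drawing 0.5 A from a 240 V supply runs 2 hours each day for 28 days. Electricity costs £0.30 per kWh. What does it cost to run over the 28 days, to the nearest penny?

£2.02

Power = 0.5 A × 240 V = 120 W = 0.12 kW
Runtime = 2 h/day × 28 days = 56 h
Energy = 0.12 kW × 56 h = 6.72 kWh
Cost = 6.72 kWh × £0.30/kWh = £2.02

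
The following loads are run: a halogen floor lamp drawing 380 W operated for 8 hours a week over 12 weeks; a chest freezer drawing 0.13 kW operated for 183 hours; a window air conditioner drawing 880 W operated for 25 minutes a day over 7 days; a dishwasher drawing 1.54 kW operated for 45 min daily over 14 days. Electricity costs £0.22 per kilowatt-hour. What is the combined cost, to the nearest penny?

halogen floor lamp: Runtime = 8 h/week × 12 weeks = 96 h
halogen floor lamp: 0.38 kW × 96 h = 36.48 kWh
chest freezer: 0.13 kW × 183 h = 23.79 kWh
window air conditioner: Runtime = 25 min × 7 = 175 min = 2.916666… h
window air conditioner: 0.88 kW × 2.916666… h = 2.566666… kWh
dishwasher: Runtime = 45 min × 14 = 630 min = 10.5 h
dishwasher: 1.54 kW × 10.5 h = 16.17 kWh
Total energy = 79.006666… kWh
Cost = 79.006666… × £0.22 = £17.38

£17.38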